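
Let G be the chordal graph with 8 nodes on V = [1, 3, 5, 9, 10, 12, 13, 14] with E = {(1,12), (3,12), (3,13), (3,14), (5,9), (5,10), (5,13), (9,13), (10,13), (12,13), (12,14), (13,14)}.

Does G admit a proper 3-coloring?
The clique on vertices [3, 12, 13, 14] has size 4 > 3, so it alone needs 4 colors.

No, G is not 3-colorable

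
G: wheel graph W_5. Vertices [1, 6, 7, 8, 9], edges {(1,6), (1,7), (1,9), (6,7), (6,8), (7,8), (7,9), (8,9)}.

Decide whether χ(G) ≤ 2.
No, G is not 2-colorable

The clique on vertices [7, 8, 9] has size 3 > 2, so it alone needs 3 colors.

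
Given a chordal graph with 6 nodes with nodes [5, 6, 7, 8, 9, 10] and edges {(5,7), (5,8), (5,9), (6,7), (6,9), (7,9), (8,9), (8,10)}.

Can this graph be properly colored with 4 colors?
A valid 4-coloring: color 1: [9, 10]; color 2: [7, 8]; color 3: [5, 6].
(χ(G) = 3 ≤ 4.)

Yes, G is 4-colorable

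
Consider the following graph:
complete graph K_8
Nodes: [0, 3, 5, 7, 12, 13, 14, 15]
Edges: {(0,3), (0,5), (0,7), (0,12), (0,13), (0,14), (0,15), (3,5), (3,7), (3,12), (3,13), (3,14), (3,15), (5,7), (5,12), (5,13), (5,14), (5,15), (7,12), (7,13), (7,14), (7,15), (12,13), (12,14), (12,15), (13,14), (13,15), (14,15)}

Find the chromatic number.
Clique number ω(G) = 8 (lower bound: χ ≥ ω).
The clique on [0, 3, 5, 7, 12, 13, 14, 15] has size 8, forcing χ ≥ 8, and the coloring below uses 8 colors, so χ(G) = 8.
A valid 8-coloring: color 1: [12]; color 2: [5]; color 3: [3]; color 4: [0]; color 5: [13]; color 6: [15]; color 7: [7]; color 8: [14].

χ(G) = 8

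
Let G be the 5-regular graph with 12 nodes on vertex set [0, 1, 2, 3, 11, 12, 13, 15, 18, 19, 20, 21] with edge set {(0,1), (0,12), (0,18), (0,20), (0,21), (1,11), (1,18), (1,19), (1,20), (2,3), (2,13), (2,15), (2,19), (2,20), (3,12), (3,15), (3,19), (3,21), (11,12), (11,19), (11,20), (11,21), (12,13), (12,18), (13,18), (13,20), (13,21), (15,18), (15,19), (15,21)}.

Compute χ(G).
Clique number ω(G) = 4 (lower bound: χ ≥ ω).
The clique on [2, 3, 15, 19] has size 4, forcing χ ≥ 4, and the coloring below uses 4 colors, so χ(G) = 4.
A valid 4-coloring: color 1: [18, 19, 20, 21]; color 2: [1, 12, 15]; color 3: [0, 3, 11, 13]; color 4: [2].

χ(G) = 4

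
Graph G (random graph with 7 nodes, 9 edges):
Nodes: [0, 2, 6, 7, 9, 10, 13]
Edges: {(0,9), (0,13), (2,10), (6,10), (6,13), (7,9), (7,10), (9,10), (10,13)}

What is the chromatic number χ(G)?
Clique number ω(G) = 3 (lower bound: χ ≥ ω).
The clique on [7, 9, 10] has size 3, forcing χ ≥ 3, and the coloring below uses 3 colors, so χ(G) = 3.
A valid 3-coloring: color 1: [0, 10]; color 2: [2, 9, 13]; color 3: [6, 7].

χ(G) = 3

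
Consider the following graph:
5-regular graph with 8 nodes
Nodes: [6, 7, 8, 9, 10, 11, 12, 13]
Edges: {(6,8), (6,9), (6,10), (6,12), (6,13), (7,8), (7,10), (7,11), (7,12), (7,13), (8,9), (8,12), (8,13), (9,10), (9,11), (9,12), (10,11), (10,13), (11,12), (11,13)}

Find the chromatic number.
χ(G) = 4

Clique number ω(G) = 4 (lower bound: χ ≥ ω).
The clique on [7, 10, 11, 13] has size 4, forcing χ ≥ 4, and the coloring below uses 4 colors, so χ(G) = 4.
A valid 4-coloring: color 1: [8, 11]; color 2: [9, 13]; color 3: [10, 12]; color 4: [6, 7].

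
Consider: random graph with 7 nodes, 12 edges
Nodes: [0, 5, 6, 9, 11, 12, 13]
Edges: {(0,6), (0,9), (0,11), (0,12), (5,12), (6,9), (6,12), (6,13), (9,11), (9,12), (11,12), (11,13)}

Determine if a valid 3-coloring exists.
The clique on vertices [0, 9, 11, 12] has size 4 > 3, so it alone needs 4 colors.

No, G is not 3-colorable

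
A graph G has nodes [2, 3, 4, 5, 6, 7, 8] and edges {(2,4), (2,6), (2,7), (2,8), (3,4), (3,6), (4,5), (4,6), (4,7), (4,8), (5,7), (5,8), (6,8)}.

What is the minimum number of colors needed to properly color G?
χ(G) = 4

Clique number ω(G) = 4 (lower bound: χ ≥ ω).
The clique on [2, 4, 6, 8] has size 4, forcing χ ≥ 4, and the coloring below uses 4 colors, so χ(G) = 4.
A valid 4-coloring: color 1: [4]; color 2: [2, 3, 5]; color 3: [6, 7]; color 4: [8].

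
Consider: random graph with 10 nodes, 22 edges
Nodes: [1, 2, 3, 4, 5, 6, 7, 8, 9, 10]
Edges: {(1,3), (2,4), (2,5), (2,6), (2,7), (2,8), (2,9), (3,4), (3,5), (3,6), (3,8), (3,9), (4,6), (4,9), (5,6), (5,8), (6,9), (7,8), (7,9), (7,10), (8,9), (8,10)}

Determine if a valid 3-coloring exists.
The clique on vertices [2, 7, 8, 9] has size 4 > 3, so it alone needs 4 colors.

No, G is not 3-colorable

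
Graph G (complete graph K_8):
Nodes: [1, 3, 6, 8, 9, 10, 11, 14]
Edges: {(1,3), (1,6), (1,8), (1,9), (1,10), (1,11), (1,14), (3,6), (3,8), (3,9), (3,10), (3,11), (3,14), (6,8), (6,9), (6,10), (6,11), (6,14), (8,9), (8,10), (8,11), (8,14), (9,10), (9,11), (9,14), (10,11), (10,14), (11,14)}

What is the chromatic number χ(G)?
χ(G) = 8

Clique number ω(G) = 8 (lower bound: χ ≥ ω).
The clique on [1, 3, 6, 8, 9, 10, 11, 14] has size 8, forcing χ ≥ 8, and the coloring below uses 8 colors, so χ(G) = 8.
A valid 8-coloring: color 1: [11]; color 2: [9]; color 3: [1]; color 4: [8]; color 5: [10]; color 6: [14]; color 7: [6]; color 8: [3].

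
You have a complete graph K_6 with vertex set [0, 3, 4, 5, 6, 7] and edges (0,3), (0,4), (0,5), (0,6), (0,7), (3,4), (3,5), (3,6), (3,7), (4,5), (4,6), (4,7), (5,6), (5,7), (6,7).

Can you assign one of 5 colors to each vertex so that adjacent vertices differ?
The clique on vertices [0, 3, 4, 5, 6, 7] has size 6 > 5, so it alone needs 6 colors.

No, G is not 5-colorable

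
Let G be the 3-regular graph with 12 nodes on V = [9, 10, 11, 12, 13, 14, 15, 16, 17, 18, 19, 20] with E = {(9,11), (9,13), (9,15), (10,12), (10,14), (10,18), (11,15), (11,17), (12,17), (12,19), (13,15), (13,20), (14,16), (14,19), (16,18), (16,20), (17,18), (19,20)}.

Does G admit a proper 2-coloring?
No, G is not 2-colorable

The clique on vertices [9, 11, 15] has size 3 > 2, so it alone needs 3 colors.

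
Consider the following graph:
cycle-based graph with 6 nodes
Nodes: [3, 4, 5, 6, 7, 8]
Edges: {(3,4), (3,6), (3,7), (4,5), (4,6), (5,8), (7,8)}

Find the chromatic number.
χ(G) = 3

Clique number ω(G) = 3 (lower bound: χ ≥ ω).
The clique on [3, 4, 6] has size 3, forcing χ ≥ 3, and the coloring below uses 3 colors, so χ(G) = 3.
A valid 3-coloring: color 1: [3, 5]; color 2: [4, 8]; color 3: [6, 7].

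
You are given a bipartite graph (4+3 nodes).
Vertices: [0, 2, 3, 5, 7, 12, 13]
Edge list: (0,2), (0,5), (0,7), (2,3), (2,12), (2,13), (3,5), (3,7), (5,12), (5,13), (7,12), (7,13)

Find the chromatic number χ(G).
χ(G) = 2

Clique number ω(G) = 2 (lower bound: χ ≥ ω).
The graph is bipartite (no odd cycle), so 2 colors suffice: χ(G) = 2.
A valid 2-coloring: color 1: [2, 5, 7]; color 2: [0, 3, 12, 13].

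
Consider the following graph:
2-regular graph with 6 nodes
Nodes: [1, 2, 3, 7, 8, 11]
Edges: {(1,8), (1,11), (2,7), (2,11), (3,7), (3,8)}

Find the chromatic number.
Clique number ω(G) = 2 (lower bound: χ ≥ ω).
The graph is bipartite (no odd cycle), so 2 colors suffice: χ(G) = 2.
A valid 2-coloring: color 1: [1, 2, 3]; color 2: [7, 8, 11].

χ(G) = 2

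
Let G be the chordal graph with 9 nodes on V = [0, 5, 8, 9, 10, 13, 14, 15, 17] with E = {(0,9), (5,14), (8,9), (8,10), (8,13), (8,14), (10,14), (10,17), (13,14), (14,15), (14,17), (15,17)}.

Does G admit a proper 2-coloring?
No, G is not 2-colorable

The clique on vertices [8, 10, 14] has size 3 > 2, so it alone needs 3 colors.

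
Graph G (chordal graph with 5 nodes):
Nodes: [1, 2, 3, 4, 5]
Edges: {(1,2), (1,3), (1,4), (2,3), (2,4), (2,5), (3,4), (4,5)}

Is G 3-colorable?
The clique on vertices [1, 2, 3, 4] has size 4 > 3, so it alone needs 4 colors.

No, G is not 3-colorable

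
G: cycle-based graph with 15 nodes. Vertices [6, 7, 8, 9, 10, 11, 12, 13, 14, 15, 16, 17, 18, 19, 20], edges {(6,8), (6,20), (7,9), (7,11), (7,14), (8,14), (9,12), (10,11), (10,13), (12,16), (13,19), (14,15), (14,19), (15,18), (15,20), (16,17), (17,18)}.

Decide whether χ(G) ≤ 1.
Edge (6,8) forces its endpoints to differ, so 1 color is not enough.

No, G is not 1-colorable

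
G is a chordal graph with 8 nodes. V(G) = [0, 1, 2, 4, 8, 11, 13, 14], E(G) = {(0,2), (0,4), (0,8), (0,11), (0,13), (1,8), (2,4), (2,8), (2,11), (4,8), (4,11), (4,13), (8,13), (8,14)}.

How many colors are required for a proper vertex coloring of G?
χ(G) = 4

Clique number ω(G) = 4 (lower bound: χ ≥ ω).
The clique on [0, 2, 4, 8] has size 4, forcing χ ≥ 4, and the coloring below uses 4 colors, so χ(G) = 4.
A valid 4-coloring: color 1: [8, 11]; color 2: [0, 1, 14]; color 3: [4]; color 4: [2, 13].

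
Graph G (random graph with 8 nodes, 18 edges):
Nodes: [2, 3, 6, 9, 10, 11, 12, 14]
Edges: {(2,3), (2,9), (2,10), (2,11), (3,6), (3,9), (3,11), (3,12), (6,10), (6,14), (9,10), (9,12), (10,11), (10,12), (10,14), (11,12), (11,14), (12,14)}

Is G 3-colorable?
No, G is not 3-colorable

The clique on vertices [10, 11, 12, 14] has size 4 > 3, so it alone needs 4 colors.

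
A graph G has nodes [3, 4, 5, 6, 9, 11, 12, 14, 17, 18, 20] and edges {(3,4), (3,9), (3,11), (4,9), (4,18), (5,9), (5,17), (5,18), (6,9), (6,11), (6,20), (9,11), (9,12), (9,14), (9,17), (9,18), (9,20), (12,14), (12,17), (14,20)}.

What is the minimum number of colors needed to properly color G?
Clique number ω(G) = 3 (lower bound: χ ≥ ω).
The clique on [3, 9, 11] has size 3, forcing χ ≥ 3, and the coloring below uses 3 colors, so χ(G) = 3.
A valid 3-coloring: color 1: [9]; color 2: [3, 6, 14, 17, 18]; color 3: [4, 5, 11, 12, 20].

χ(G) = 3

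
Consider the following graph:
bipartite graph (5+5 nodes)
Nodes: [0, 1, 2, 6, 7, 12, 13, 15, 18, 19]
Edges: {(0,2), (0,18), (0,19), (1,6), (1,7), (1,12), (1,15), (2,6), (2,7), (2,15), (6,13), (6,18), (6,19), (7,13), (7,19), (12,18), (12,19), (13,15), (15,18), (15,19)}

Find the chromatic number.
Clique number ω(G) = 2 (lower bound: χ ≥ ω).
The graph is bipartite (no odd cycle), so 2 colors suffice: χ(G) = 2.
A valid 2-coloring: color 1: [1, 2, 13, 18, 19]; color 2: [0, 6, 7, 12, 15].

χ(G) = 2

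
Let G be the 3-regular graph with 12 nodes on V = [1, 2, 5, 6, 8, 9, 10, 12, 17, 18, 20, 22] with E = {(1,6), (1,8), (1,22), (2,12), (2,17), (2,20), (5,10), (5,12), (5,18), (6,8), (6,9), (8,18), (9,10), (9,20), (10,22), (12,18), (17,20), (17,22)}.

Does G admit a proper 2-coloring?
The clique on vertices [1, 6, 8] has size 3 > 2, so it alone needs 3 colors.

No, G is not 2-colorable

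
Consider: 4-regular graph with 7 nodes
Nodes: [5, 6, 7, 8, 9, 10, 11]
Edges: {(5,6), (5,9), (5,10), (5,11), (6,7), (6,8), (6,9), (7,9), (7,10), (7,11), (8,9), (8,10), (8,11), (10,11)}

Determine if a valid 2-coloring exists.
The clique on vertices [6, 8, 9] has size 3 > 2, so it alone needs 3 colors.

No, G is not 2-colorable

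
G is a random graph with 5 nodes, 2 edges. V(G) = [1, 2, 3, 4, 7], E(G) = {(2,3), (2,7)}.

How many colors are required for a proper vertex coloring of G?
Clique number ω(G) = 2 (lower bound: χ ≥ ω).
The graph is bipartite (no odd cycle), so 2 colors suffice: χ(G) = 2.
A valid 2-coloring: color 1: [1, 2, 4]; color 2: [3, 7].

χ(G) = 2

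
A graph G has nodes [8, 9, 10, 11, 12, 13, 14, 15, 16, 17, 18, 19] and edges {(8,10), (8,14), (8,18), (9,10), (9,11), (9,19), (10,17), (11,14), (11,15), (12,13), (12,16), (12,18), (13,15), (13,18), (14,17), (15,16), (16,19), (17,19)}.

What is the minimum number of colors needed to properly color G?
Clique number ω(G) = 3 (lower bound: χ ≥ ω).
The clique on [12, 13, 18] has size 3, forcing χ ≥ 3, and the coloring below uses 3 colors, so χ(G) = 3.
A valid 3-coloring: color 1: [8, 11, 13, 16, 17]; color 2: [10, 12, 14, 15, 19]; color 3: [9, 18].

χ(G) = 3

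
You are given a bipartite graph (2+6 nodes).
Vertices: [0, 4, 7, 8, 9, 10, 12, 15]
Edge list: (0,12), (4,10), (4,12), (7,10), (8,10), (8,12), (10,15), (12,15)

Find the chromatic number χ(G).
χ(G) = 2

Clique number ω(G) = 2 (lower bound: χ ≥ ω).
The graph is bipartite (no odd cycle), so 2 colors suffice: χ(G) = 2.
A valid 2-coloring: color 1: [9, 10, 12]; color 2: [0, 4, 7, 8, 15].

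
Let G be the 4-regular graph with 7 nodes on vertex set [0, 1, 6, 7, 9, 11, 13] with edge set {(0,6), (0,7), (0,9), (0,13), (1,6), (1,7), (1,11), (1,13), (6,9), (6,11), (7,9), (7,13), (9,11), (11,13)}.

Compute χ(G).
Clique number ω(G) = 3 (lower bound: χ ≥ ω).
Suppose a proper 3-coloring c exists. The clique [0, 6, 9] takes 3 distinct colors; by symmetry let c(0) = 1, c(6) = 2, c(9) = 3.
- Vertex 7: neighbors [0, 9] already have colors [1, 3] ⇒ c(7) = 2.
- Vertex 11: neighbors [6, 9] already have colors [2, 3] ⇒ c(11) = 1.
- Vertex 1: neighbors [11, 6] already have colors [1, 2] ⇒ c(1) = 3.
- Vertex 13: neighbors [0, 7, 1] already have colors [1, 2, 3] — all 3 colors blocked. Contradiction.
The forced assignments end in a contradiction, so G has no proper 3-coloring (χ ≥ 4).
The coloring below uses 4 colors, so χ(G) = 4.
A valid 4-coloring: color 1: [0, 1]; color 2: [9, 13]; color 3: [6, 7]; color 4: [11].

χ(G) = 4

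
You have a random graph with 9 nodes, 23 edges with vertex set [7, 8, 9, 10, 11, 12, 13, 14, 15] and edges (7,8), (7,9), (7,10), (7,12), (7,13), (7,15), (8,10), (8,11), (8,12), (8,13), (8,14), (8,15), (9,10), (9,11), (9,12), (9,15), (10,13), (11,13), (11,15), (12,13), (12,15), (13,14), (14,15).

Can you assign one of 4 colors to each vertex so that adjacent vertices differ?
A valid 4-coloring: color 1: [8, 9]; color 2: [7, 11, 14]; color 3: [13, 15]; color 4: [10, 12].
(χ(G) = 4 ≤ 4.)

Yes, G is 4-colorable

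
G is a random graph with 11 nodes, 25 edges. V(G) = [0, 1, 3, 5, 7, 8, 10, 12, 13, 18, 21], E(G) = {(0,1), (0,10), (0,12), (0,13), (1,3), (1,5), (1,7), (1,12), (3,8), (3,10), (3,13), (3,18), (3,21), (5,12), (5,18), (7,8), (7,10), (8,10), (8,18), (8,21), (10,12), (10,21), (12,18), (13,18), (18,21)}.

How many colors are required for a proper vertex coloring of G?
Clique number ω(G) = 4 (lower bound: χ ≥ ω).
The clique on [3, 8, 10, 21] has size 4, forcing χ ≥ 4, and the coloring below uses 4 colors, so χ(G) = 4.
A valid 4-coloring: color 1: [1, 10, 18]; color 2: [0, 3, 5, 7]; color 3: [8, 12, 13]; color 4: [21].

χ(G) = 4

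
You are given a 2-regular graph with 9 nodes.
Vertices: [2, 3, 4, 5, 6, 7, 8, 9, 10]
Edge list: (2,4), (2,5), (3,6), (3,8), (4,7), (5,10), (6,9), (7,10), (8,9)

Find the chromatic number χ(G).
Clique number ω(G) = 2 (lower bound: χ ≥ ω).
Odd cycle [7, 10, 5, 2, 4] needs 3 colors (χ ≥ 3).
The coloring below uses 3 colors, so χ(G) = 3.
A valid 3-coloring: color 1: [2, 3, 9, 10]; color 2: [5, 6, 7, 8]; color 3: [4].

χ(G) = 3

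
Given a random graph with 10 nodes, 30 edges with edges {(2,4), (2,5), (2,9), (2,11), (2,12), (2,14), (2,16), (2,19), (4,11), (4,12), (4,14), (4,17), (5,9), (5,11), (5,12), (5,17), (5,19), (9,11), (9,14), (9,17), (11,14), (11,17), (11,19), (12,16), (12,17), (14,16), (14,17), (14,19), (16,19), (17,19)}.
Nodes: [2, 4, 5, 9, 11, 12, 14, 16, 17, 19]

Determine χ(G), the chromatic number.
χ(G) = 5

Clique number ω(G) = 4 (lower bound: χ ≥ ω).
Suppose a proper 4-coloring c exists. The clique [2, 4, 11, 14] takes 4 distinct colors; by symmetry let c(2) = 1, c(4) = 2, c(11) = 3, c(14) = 4.
- Vertex 17: neighbors [4, 11, 14] already have colors [2, 3, 4] ⇒ c(17) = 1.
- Vertex 19: neighbors [2, 11, 14] already have colors [1, 3, 4] ⇒ c(19) = 2.
- Vertex 5: neighbors [2, 19, 11] already have colors [1, 2, 3] ⇒ c(5) = 4.
- Vertex 12: neighbors [2, 4, 5] already have colors [1, 2, 4] ⇒ c(12) = 3.
- Vertex 16: neighbors [2, 19, 12, 14] already have colors [1, 2, 3, 4] — all 4 colors blocked. Contradiction.
The forced assignments end in a contradiction, so G has no proper 4-coloring (χ ≥ 5).
The coloring below uses 5 colors, so χ(G) = 5.
A valid 5-coloring: color 1: [2, 17]; color 2: [5, 14]; color 3: [11, 12]; color 4: [4, 9, 19]; color 5: [16].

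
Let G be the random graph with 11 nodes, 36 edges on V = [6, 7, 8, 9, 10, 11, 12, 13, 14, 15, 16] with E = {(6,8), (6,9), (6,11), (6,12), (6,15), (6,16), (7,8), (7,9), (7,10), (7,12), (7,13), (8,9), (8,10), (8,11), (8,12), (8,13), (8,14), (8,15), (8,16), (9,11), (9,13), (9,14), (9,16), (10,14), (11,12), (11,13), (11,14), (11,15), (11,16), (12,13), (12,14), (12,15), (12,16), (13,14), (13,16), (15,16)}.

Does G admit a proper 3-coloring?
The clique on vertices [6, 8, 11, 12, 15, 16] has size 6 > 3, so it alone needs 6 colors.

No, G is not 3-colorable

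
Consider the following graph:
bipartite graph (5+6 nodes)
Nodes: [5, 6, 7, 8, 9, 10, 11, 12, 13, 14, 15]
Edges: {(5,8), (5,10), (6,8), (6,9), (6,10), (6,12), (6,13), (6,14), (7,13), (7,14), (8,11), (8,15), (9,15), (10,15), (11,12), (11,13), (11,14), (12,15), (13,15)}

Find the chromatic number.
Clique number ω(G) = 2 (lower bound: χ ≥ ω).
The graph is bipartite (no odd cycle), so 2 colors suffice: χ(G) = 2.
A valid 2-coloring: color 1: [5, 6, 7, 11, 15]; color 2: [8, 9, 10, 12, 13, 14].

χ(G) = 2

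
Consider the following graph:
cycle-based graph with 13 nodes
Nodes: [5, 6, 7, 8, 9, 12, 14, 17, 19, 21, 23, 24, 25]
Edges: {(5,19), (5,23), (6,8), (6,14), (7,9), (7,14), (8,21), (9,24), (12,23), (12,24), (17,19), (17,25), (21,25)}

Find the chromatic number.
Clique number ω(G) = 2 (lower bound: χ ≥ ω).
Odd cycle [21, 25, 17, 19, 5, 23, 12, 24, 9, 7, 14, 6, 8] needs 3 colors (χ ≥ 3).
The coloring below uses 3 colors, so χ(G) = 3.
A valid 3-coloring: color 1: [5, 6, 9, 12, 17, 21]; color 2: [7, 8, 19, 23, 24, 25]; color 3: [14].

χ(G) = 3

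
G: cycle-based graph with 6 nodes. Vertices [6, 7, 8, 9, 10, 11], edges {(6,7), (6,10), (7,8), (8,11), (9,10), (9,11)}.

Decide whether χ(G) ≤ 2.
A valid 2-coloring: color 1: [7, 10, 11]; color 2: [6, 8, 9].
(χ(G) = 2 ≤ 2.)

Yes, G is 2-colorable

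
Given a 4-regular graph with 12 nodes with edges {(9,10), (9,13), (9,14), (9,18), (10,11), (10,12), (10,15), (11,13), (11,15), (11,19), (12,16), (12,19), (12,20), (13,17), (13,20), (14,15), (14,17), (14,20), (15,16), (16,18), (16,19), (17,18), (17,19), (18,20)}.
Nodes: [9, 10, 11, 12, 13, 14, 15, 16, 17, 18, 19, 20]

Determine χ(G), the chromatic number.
Clique number ω(G) = 3 (lower bound: χ ≥ ω).
The clique on [10, 11, 15] has size 3, forcing χ ≥ 3, and the coloring below uses 3 colors, so χ(G) = 3.
A valid 3-coloring: color 1: [10, 13, 14, 18, 19]; color 2: [9, 11, 16, 17, 20]; color 3: [12, 15].

χ(G) = 3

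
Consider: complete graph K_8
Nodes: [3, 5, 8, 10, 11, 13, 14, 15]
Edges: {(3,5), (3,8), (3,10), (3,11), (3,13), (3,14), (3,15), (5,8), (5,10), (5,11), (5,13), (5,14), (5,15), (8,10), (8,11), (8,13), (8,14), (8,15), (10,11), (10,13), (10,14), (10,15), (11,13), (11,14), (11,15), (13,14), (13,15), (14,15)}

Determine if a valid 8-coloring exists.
Yes, G is 8-colorable

A valid 8-coloring: color 1: [5]; color 2: [11]; color 3: [3]; color 4: [8]; color 5: [13]; color 6: [15]; color 7: [14]; color 8: [10].
(χ(G) = 8 ≤ 8.)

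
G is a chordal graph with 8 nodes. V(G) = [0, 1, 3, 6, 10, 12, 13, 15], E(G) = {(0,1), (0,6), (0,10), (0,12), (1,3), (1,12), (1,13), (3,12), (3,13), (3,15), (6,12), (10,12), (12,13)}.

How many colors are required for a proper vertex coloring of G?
Clique number ω(G) = 4 (lower bound: χ ≥ ω).
The clique on [1, 3, 12, 13] has size 4, forcing χ ≥ 4, and the coloring below uses 4 colors, so χ(G) = 4.
A valid 4-coloring: color 1: [12, 15]; color 2: [0, 3]; color 3: [1, 6, 10]; color 4: [13].

χ(G) = 4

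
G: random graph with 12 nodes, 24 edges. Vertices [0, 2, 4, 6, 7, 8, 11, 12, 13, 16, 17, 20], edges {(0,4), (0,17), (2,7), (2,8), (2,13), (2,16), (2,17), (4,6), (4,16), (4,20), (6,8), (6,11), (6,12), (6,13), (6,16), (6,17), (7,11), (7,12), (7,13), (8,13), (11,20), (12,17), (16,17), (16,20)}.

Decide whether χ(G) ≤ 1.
No, G is not 1-colorable

The clique on vertices [2, 16, 17] has size 3 > 1, so it alone needs 3 colors.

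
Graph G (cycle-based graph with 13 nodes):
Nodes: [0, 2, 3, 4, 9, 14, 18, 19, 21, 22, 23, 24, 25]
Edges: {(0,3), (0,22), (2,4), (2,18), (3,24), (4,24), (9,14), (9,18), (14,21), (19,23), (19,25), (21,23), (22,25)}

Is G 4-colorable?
A valid 4-coloring: color 1: [3, 4, 14, 18, 19, 22]; color 2: [0, 2, 9, 21, 24, 25]; color 3: [23].
(χ(G) = 3 ≤ 4.)

Yes, G is 4-colorable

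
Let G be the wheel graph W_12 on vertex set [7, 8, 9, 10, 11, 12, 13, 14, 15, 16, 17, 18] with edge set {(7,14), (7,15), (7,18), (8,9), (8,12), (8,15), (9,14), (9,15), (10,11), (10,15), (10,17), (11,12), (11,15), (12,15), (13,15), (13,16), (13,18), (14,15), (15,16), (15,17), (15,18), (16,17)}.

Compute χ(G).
Clique number ω(G) = 3 (lower bound: χ ≥ ω).
Odd cycle [11, 12, 8, 9, 14, 7, 18, 13, 16, 17, 10] needs 3 colors (χ ≥ 3).
Vertex 15 is adjacent to every vertex of [7, 8, 9, 10, 11, 12, 13, 14, 16, 17, 18], which already need 3 colors among themselves, so 15 needs a new color (χ ≥ 4).
The coloring below uses 4 colors, so χ(G) = 4.
A valid 4-coloring: color 1: [15]; color 2: [8, 11, 14, 17, 18]; color 3: [7, 9, 10, 12, 13]; color 4: [16].

χ(G) = 4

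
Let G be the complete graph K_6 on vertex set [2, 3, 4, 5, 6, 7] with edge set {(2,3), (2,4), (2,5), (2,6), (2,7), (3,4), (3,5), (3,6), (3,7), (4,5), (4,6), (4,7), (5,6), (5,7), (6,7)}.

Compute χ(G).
χ(G) = 6

Clique number ω(G) = 6 (lower bound: χ ≥ ω).
The clique on [2, 3, 4, 5, 6, 7] has size 6, forcing χ ≥ 6, and the coloring below uses 6 colors, so χ(G) = 6.
A valid 6-coloring: color 1: [7]; color 2: [5]; color 3: [3]; color 4: [6]; color 5: [2]; color 6: [4].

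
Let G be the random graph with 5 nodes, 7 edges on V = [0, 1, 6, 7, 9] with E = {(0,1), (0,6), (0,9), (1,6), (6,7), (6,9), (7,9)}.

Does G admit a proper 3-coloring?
A valid 3-coloring: color 1: [6]; color 2: [0, 7]; color 3: [1, 9].
(χ(G) = 3 ≤ 3.)

Yes, G is 3-colorable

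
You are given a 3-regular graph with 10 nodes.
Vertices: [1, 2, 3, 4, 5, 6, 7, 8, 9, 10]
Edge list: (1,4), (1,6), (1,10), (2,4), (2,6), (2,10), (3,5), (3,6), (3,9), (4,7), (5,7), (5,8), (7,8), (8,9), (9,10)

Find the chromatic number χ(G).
χ(G) = 3

Clique number ω(G) = 3 (lower bound: χ ≥ ω).
The clique on [5, 7, 8] has size 3, forcing χ ≥ 3, and the coloring below uses 3 colors, so χ(G) = 3.
A valid 3-coloring: color 1: [1, 2, 7, 9]; color 2: [3, 4, 8, 10]; color 3: [5, 6].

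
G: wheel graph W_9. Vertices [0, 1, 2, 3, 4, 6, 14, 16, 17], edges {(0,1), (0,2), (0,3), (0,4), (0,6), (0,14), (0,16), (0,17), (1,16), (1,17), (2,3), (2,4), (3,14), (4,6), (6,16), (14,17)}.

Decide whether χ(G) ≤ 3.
Yes, G is 3-colorable

A valid 3-coloring: color 1: [0]; color 2: [3, 4, 16, 17]; color 3: [1, 2, 6, 14].
(χ(G) = 3 ≤ 3.)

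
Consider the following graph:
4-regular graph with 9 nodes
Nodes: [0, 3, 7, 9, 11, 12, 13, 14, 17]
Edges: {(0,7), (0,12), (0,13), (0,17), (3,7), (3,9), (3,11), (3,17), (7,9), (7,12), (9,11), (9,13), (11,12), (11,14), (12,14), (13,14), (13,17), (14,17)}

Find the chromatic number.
Clique number ω(G) = 3 (lower bound: χ ≥ ω).
The clique on [0, 13, 17] has size 3, forcing χ ≥ 3, and the coloring below uses 3 colors, so χ(G) = 3.
A valid 3-coloring: color 1: [0, 9, 14]; color 2: [7, 11, 17]; color 3: [3, 12, 13].

χ(G) = 3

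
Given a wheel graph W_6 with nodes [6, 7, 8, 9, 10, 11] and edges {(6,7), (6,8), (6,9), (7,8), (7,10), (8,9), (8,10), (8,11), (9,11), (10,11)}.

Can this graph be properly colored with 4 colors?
Yes, G is 4-colorable

A valid 4-coloring: color 1: [8]; color 2: [7, 9]; color 3: [6, 11]; color 4: [10].
(χ(G) = 4 ≤ 4.)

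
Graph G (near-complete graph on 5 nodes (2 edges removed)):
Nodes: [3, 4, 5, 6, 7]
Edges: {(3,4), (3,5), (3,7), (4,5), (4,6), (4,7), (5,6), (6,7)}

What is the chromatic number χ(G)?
Clique number ω(G) = 3 (lower bound: χ ≥ ω).
The clique on [3, 4, 5] has size 3, forcing χ ≥ 3, and the coloring below uses 3 colors, so χ(G) = 3.
A valid 3-coloring: color 1: [4]; color 2: [5, 7]; color 3: [3, 6].

χ(G) = 3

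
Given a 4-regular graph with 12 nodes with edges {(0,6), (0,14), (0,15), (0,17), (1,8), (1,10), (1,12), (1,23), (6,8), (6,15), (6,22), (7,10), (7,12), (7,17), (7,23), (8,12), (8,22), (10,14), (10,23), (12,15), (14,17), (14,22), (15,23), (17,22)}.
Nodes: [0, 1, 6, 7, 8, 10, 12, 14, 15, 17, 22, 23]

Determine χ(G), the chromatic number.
χ(G) = 3

Clique number ω(G) = 3 (lower bound: χ ≥ ω).
The clique on [0, 14, 17] has size 3, forcing χ ≥ 3, and the coloring below uses 3 colors, so χ(G) = 3.
A valid 3-coloring: color 1: [0, 1, 7, 22]; color 2: [6, 12, 14, 23]; color 3: [8, 10, 15, 17].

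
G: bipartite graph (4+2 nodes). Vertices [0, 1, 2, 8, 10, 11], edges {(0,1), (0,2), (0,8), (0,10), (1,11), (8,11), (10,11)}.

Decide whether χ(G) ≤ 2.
A valid 2-coloring: color 1: [0, 11]; color 2: [1, 2, 8, 10].
(χ(G) = 2 ≤ 2.)

Yes, G is 2-colorable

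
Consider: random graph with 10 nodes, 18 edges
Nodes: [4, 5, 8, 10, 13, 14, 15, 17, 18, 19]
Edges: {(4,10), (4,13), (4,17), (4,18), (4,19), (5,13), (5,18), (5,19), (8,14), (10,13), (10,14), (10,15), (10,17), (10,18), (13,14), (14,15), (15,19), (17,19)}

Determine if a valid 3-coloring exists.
A valid 3-coloring: color 1: [8, 10, 19]; color 2: [4, 5, 14]; color 3: [13, 15, 17, 18].
(χ(G) = 3 ≤ 3.)

Yes, G is 3-colorable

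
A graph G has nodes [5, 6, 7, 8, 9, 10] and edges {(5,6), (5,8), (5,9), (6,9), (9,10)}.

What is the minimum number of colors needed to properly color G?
χ(G) = 3

Clique number ω(G) = 3 (lower bound: χ ≥ ω).
The clique on [5, 6, 9] has size 3, forcing χ ≥ 3, and the coloring below uses 3 colors, so χ(G) = 3.
A valid 3-coloring: color 1: [7, 8, 9]; color 2: [5, 10]; color 3: [6].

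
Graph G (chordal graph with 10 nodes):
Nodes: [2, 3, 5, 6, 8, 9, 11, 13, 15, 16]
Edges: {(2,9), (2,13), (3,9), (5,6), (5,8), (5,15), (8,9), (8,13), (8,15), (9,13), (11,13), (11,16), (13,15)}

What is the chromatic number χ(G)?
Clique number ω(G) = 3 (lower bound: χ ≥ ω).
The clique on [5, 8, 15] has size 3, forcing χ ≥ 3, and the coloring below uses 3 colors, so χ(G) = 3.
A valid 3-coloring: color 1: [3, 5, 13, 16]; color 2: [2, 6, 8, 11]; color 3: [9, 15].

χ(G) = 3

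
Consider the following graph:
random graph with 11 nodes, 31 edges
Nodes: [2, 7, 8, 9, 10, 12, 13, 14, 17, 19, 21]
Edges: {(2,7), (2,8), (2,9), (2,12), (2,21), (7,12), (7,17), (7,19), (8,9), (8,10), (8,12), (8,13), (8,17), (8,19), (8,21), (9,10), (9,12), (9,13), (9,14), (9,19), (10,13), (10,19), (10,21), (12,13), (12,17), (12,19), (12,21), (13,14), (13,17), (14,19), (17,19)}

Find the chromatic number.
Clique number ω(G) = 4 (lower bound: χ ≥ ω).
The clique on [8, 9, 10, 19] has size 4, forcing χ ≥ 4, and the coloring below uses 4 colors, so χ(G) = 4.
A valid 4-coloring: color 1: [10, 12, 14]; color 2: [7, 8]; color 3: [2, 13, 19]; color 4: [9, 17, 21].

χ(G) = 4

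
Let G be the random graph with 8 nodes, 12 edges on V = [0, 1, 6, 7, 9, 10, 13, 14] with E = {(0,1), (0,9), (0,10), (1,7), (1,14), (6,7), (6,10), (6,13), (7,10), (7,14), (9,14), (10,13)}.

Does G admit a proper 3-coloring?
Yes, G is 3-colorable

A valid 3-coloring: color 1: [1, 9, 10]; color 2: [0, 7, 13]; color 3: [6, 14].
(χ(G) = 3 ≤ 3.)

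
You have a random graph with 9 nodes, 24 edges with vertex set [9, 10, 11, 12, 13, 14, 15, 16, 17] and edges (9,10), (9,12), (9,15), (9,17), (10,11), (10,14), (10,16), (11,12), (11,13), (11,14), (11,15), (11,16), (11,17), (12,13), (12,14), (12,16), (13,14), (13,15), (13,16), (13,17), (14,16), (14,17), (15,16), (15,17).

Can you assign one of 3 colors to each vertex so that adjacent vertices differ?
The clique on vertices [11, 12, 13, 14, 16] has size 5 > 3, so it alone needs 5 colors.

No, G is not 3-colorable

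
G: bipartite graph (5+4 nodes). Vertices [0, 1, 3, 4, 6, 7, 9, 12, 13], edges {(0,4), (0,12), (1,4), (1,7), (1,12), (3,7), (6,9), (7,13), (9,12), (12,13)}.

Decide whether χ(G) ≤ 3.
Yes, G is 3-colorable

A valid 3-coloring: color 1: [4, 6, 7, 12]; color 2: [0, 1, 3, 9, 13].
(χ(G) = 2 ≤ 3.)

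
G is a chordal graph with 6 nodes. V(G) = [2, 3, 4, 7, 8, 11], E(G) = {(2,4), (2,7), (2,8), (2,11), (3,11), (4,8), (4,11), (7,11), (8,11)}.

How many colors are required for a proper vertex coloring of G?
χ(G) = 4

Clique number ω(G) = 4 (lower bound: χ ≥ ω).
The clique on [2, 4, 8, 11] has size 4, forcing χ ≥ 4, and the coloring below uses 4 colors, so χ(G) = 4.
A valid 4-coloring: color 1: [11]; color 2: [2, 3]; color 3: [7, 8]; color 4: [4].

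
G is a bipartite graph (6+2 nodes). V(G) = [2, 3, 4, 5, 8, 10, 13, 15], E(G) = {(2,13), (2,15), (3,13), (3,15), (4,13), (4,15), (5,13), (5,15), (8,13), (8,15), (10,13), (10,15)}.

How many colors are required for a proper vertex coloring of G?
χ(G) = 2

Clique number ω(G) = 2 (lower bound: χ ≥ ω).
The graph is bipartite (no odd cycle), so 2 colors suffice: χ(G) = 2.
A valid 2-coloring: color 1: [13, 15]; color 2: [2, 3, 4, 5, 8, 10].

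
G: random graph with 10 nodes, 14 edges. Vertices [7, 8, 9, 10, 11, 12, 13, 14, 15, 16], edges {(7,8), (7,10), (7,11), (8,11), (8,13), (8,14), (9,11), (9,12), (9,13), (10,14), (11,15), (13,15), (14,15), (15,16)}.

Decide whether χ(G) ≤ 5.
Yes, G is 5-colorable

A valid 5-coloring: color 1: [8, 9, 10, 15]; color 2: [11, 12, 13, 14, 16]; color 3: [7].
(χ(G) = 3 ≤ 5.)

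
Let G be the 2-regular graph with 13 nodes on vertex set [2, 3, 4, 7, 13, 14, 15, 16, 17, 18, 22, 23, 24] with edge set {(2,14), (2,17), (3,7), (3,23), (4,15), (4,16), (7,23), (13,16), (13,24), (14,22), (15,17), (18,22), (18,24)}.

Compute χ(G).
Clique number ω(G) = 3 (lower bound: χ ≥ ω).
The clique on [3, 7, 23] has size 3, forcing χ ≥ 3, and the coloring below uses 3 colors, so χ(G) = 3.
A valid 3-coloring: color 1: [2, 15, 16, 22, 23, 24]; color 2: [3, 4, 13, 14, 17, 18]; color 3: [7].

χ(G) = 3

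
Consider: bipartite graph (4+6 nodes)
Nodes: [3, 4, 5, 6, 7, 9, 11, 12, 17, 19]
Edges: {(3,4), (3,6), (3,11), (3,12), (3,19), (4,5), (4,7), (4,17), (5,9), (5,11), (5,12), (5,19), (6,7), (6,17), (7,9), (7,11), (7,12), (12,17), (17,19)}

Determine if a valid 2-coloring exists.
A valid 2-coloring: color 1: [3, 5, 7, 17]; color 2: [4, 6, 9, 11, 12, 19].
(χ(G) = 2 ≤ 2.)

Yes, G is 2-colorable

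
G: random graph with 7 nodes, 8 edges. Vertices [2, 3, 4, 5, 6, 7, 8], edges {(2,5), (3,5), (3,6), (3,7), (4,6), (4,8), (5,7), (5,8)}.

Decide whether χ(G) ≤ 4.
A valid 4-coloring: color 1: [5, 6]; color 2: [2, 3, 4]; color 3: [7, 8].
(χ(G) = 3 ≤ 4.)

Yes, G is 4-colorable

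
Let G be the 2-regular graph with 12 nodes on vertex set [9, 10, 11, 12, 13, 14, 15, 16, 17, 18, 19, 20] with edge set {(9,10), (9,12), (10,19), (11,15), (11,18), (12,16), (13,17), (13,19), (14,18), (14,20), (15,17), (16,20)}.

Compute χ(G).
χ(G) = 2

Clique number ω(G) = 2 (lower bound: χ ≥ ω).
The graph is bipartite (no odd cycle), so 2 colors suffice: χ(G) = 2.
A valid 2-coloring: color 1: [9, 11, 14, 16, 17, 19]; color 2: [10, 12, 13, 15, 18, 20].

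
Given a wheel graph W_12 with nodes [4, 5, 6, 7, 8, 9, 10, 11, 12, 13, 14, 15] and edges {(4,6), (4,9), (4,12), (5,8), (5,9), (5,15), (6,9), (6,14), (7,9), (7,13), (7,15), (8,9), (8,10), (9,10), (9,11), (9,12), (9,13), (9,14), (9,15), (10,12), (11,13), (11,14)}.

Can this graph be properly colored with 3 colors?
No, G is not 3-colorable

Odd cycle [7, 15, 5, 8, 10, 12, 4, 6, 14, 11, 13] needs 3 colors (χ ≥ 3).
Vertex 9 is adjacent to every vertex of [4, 5, 6, 7, 8, 10, 11, 12, 13, 14, 15], which already need 3 colors among themselves, so 9 needs a new color (χ ≥ 4).
Hence χ(G) ≥ 4 > 3, so no proper 3-coloring exists.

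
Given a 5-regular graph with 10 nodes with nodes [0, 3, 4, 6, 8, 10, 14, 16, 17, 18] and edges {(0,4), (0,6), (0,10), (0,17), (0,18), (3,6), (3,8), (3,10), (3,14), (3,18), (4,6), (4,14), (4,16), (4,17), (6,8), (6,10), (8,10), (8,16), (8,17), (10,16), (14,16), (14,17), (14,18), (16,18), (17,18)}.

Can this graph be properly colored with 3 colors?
No, G is not 3-colorable

The clique on vertices [3, 6, 8, 10] has size 4 > 3, so it alone needs 4 colors.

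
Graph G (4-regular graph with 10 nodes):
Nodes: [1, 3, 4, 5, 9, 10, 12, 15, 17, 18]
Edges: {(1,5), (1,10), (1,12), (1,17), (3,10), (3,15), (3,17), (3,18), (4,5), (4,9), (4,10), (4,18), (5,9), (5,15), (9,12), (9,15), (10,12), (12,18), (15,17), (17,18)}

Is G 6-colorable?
A valid 6-coloring: color 1: [9, 10, 18]; color 2: [3, 5, 12]; color 3: [1, 4, 15]; color 4: [17].
(χ(G) = 4 ≤ 6.)

Yes, G is 6-colorable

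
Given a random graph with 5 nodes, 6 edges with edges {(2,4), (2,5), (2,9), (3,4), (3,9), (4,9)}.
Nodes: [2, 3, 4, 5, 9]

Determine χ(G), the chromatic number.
Clique number ω(G) = 3 (lower bound: χ ≥ ω).
The clique on [2, 4, 9] has size 3, forcing χ ≥ 3, and the coloring below uses 3 colors, so χ(G) = 3.
A valid 3-coloring: color 1: [2, 3]; color 2: [5, 9]; color 3: [4].

χ(G) = 3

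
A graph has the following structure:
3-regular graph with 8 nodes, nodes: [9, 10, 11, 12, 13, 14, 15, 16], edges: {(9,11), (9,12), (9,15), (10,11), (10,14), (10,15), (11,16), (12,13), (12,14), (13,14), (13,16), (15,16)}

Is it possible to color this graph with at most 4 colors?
Yes, G is 4-colorable

A valid 4-coloring: color 1: [11, 14, 15]; color 2: [9, 10, 13]; color 3: [12, 16].
(χ(G) = 3 ≤ 4.)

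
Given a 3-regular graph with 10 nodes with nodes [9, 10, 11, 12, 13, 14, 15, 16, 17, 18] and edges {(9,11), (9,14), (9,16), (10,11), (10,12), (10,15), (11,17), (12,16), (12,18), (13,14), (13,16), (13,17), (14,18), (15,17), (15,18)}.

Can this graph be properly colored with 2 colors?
No, G is not 2-colorable

Odd cycle [11, 10, 12, 16, 9] needs 3 colors (χ ≥ 3).
Hence χ(G) ≥ 3 > 2, so no proper 2-coloring exists.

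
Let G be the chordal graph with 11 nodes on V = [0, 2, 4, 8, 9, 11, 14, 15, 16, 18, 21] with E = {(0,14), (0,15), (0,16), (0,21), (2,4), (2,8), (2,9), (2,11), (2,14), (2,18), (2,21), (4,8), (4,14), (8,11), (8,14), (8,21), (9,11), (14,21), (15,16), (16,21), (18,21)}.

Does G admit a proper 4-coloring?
A valid 4-coloring: color 1: [0, 2]; color 2: [4, 11, 15, 21]; color 3: [8, 9, 16, 18]; color 4: [14].
(χ(G) = 4 ≤ 4.)

Yes, G is 4-colorable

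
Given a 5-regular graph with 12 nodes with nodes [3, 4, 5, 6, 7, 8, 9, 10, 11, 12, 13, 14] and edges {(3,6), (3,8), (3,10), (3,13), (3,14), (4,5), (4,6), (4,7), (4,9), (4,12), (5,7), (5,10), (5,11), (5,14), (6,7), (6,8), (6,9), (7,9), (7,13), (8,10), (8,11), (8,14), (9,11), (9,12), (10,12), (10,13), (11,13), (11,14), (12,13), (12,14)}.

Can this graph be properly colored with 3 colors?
The clique on vertices [4, 6, 7, 9] has size 4 > 3, so it alone needs 4 colors.

No, G is not 3-colorable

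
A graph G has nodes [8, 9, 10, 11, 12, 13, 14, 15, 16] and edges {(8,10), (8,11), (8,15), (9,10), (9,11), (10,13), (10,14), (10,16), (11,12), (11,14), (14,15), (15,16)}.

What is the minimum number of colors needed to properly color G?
Clique number ω(G) = 2 (lower bound: χ ≥ ω).
The graph is bipartite (no odd cycle), so 2 colors suffice: χ(G) = 2.
A valid 2-coloring: color 1: [10, 11, 15]; color 2: [8, 9, 12, 13, 14, 16].

χ(G) = 2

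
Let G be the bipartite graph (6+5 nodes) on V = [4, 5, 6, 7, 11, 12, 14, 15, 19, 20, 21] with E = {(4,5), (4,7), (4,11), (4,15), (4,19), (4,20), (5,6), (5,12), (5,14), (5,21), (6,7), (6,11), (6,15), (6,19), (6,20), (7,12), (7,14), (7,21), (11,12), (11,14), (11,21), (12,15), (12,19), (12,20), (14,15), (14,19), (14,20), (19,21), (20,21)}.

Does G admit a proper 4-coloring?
Yes, G is 4-colorable

A valid 4-coloring: color 1: [4, 6, 12, 14, 21]; color 2: [5, 7, 11, 15, 19, 20].
(χ(G) = 2 ≤ 4.)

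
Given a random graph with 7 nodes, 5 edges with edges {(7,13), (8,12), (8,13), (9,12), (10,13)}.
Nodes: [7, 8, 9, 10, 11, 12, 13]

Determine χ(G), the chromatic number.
χ(G) = 2

Clique number ω(G) = 2 (lower bound: χ ≥ ω).
The graph is bipartite (no odd cycle), so 2 colors suffice: χ(G) = 2.
A valid 2-coloring: color 1: [11, 12, 13]; color 2: [7, 8, 9, 10].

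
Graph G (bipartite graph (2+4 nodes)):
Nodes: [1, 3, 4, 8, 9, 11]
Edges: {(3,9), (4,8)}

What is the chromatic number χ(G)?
Clique number ω(G) = 2 (lower bound: χ ≥ ω).
The graph is bipartite (no odd cycle), so 2 colors suffice: χ(G) = 2.
A valid 2-coloring: color 1: [1, 4, 9, 11]; color 2: [3, 8].

χ(G) = 2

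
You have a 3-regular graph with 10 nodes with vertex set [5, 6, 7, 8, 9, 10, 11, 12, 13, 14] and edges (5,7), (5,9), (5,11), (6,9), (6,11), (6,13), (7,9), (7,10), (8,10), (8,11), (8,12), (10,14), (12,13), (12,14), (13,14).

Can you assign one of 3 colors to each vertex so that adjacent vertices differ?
A valid 3-coloring: color 1: [5, 6, 10, 12]; color 2: [7, 8, 13]; color 3: [9, 11, 14].
(χ(G) = 3 ≤ 3.)

Yes, G is 3-colorable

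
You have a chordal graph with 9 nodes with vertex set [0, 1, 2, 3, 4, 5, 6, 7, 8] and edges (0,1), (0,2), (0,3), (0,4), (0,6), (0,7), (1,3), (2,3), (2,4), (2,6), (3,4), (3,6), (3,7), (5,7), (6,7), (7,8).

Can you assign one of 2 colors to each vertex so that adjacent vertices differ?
No, G is not 2-colorable

The clique on vertices [0, 2, 3, 4] has size 4 > 2, so it alone needs 4 colors.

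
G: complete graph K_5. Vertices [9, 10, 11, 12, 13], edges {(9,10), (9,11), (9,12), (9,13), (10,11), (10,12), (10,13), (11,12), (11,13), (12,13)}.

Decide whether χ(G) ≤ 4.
No, G is not 4-colorable

The clique on vertices [9, 10, 11, 12, 13] has size 5 > 4, so it alone needs 5 colors.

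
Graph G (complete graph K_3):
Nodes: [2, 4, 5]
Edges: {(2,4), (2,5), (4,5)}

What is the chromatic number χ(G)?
χ(G) = 3

Clique number ω(G) = 3 (lower bound: χ ≥ ω).
The clique on [2, 4, 5] has size 3, forcing χ ≥ 3, and the coloring below uses 3 colors, so χ(G) = 3.
A valid 3-coloring: color 1: [4]; color 2: [5]; color 3: [2].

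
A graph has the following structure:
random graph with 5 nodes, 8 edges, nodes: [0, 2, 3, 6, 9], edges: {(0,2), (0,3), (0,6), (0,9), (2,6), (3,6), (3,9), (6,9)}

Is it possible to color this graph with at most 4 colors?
A valid 4-coloring: color 1: [6]; color 2: [0]; color 3: [2, 9]; color 4: [3].
(χ(G) = 4 ≤ 4.)

Yes, G is 4-colorable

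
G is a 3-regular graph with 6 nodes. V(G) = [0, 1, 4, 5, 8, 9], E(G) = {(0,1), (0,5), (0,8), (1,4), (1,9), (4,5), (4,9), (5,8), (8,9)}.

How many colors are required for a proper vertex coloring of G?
Clique number ω(G) = 3 (lower bound: χ ≥ ω).
The clique on [0, 5, 8] has size 3, forcing χ ≥ 3, and the coloring below uses 3 colors, so χ(G) = 3.
A valid 3-coloring: color 1: [4, 8]; color 2: [1, 5]; color 3: [0, 9].

χ(G) = 3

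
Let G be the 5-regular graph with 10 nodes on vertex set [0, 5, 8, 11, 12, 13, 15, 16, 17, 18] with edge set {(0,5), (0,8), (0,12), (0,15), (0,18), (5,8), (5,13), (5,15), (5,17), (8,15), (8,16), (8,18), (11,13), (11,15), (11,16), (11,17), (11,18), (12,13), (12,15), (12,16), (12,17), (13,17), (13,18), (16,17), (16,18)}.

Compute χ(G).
χ(G) = 4

Clique number ω(G) = 4 (lower bound: χ ≥ ω).
The clique on [0, 5, 8, 15] has size 4, forcing χ ≥ 4, and the coloring below uses 4 colors, so χ(G) = 4.
A valid 4-coloring: color 1: [15, 17, 18]; color 2: [5, 11, 12]; color 3: [0, 13, 16]; color 4: [8].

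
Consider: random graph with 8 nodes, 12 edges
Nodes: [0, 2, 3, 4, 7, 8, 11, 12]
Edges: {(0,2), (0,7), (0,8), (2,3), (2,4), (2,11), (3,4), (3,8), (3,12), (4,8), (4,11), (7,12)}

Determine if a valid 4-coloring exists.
Yes, G is 4-colorable

A valid 4-coloring: color 1: [0, 3, 11]; color 2: [2, 8, 12]; color 3: [4, 7].
(χ(G) = 3 ≤ 4.)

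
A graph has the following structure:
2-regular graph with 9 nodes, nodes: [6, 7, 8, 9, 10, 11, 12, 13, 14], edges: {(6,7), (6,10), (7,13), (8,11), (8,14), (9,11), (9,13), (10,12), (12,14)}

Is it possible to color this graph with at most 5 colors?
A valid 5-coloring: color 1: [6, 11, 13, 14]; color 2: [7, 8, 9, 10]; color 3: [12].
(χ(G) = 3 ≤ 5.)

Yes, G is 5-colorable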